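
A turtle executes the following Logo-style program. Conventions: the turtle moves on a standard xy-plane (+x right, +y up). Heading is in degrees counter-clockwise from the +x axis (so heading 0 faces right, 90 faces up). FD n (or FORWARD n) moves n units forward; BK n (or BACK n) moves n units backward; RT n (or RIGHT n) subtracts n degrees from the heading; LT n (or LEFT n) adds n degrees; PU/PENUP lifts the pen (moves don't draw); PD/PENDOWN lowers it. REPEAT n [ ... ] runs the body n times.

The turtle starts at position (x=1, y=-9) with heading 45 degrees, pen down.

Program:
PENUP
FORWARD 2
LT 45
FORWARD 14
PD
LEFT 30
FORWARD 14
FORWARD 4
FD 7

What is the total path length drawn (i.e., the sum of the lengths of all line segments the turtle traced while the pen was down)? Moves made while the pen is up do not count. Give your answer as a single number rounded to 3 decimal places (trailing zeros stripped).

Executing turtle program step by step:
Start: pos=(1,-9), heading=45, pen down
PU: pen up
FD 2: (1,-9) -> (2.414,-7.586) [heading=45, move]
LT 45: heading 45 -> 90
FD 14: (2.414,-7.586) -> (2.414,6.414) [heading=90, move]
PD: pen down
LT 30: heading 90 -> 120
FD 14: (2.414,6.414) -> (-4.586,18.539) [heading=120, draw]
FD 4: (-4.586,18.539) -> (-6.586,22.003) [heading=120, draw]
FD 7: (-6.586,22.003) -> (-10.086,28.065) [heading=120, draw]
Final: pos=(-10.086,28.065), heading=120, 3 segment(s) drawn

Segment lengths:
  seg 1: (2.414,6.414) -> (-4.586,18.539), length = 14
  seg 2: (-4.586,18.539) -> (-6.586,22.003), length = 4
  seg 3: (-6.586,22.003) -> (-10.086,28.065), length = 7
Total = 25

Answer: 25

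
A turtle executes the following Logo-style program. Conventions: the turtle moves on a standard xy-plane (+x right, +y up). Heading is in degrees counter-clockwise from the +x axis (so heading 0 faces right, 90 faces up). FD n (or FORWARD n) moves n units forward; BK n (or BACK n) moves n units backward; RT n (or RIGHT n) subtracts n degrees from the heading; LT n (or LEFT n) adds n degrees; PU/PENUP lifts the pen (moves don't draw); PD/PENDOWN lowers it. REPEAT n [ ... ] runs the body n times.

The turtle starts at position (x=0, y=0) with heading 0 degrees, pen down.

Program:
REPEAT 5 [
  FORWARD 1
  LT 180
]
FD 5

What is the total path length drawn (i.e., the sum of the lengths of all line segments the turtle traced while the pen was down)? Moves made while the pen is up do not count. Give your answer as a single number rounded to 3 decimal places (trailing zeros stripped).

Executing turtle program step by step:
Start: pos=(0,0), heading=0, pen down
REPEAT 5 [
  -- iteration 1/5 --
  FD 1: (0,0) -> (1,0) [heading=0, draw]
  LT 180: heading 0 -> 180
  -- iteration 2/5 --
  FD 1: (1,0) -> (0,0) [heading=180, draw]
  LT 180: heading 180 -> 0
  -- iteration 3/5 --
  FD 1: (0,0) -> (1,0) [heading=0, draw]
  LT 180: heading 0 -> 180
  -- iteration 4/5 --
  FD 1: (1,0) -> (0,0) [heading=180, draw]
  LT 180: heading 180 -> 0
  -- iteration 5/5 --
  FD 1: (0,0) -> (1,0) [heading=0, draw]
  LT 180: heading 0 -> 180
]
FD 5: (1,0) -> (-4,0) [heading=180, draw]
Final: pos=(-4,0), heading=180, 6 segment(s) drawn

Segment lengths:
  seg 1: (0,0) -> (1,0), length = 1
  seg 2: (1,0) -> (0,0), length = 1
  seg 3: (0,0) -> (1,0), length = 1
  seg 4: (1,0) -> (0,0), length = 1
  seg 5: (0,0) -> (1,0), length = 1
  seg 6: (1,0) -> (-4,0), length = 5
Total = 10

Answer: 10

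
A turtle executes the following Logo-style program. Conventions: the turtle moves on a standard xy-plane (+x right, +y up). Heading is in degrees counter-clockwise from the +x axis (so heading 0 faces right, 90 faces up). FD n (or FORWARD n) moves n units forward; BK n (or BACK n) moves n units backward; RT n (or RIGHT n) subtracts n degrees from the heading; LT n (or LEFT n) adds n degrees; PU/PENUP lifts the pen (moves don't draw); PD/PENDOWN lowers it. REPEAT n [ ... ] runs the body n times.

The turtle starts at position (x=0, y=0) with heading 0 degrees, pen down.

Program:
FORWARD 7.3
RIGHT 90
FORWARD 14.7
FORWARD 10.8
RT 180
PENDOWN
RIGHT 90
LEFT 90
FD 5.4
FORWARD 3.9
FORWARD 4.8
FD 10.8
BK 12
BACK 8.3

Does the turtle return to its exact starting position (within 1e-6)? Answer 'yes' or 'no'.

Executing turtle program step by step:
Start: pos=(0,0), heading=0, pen down
FD 7.3: (0,0) -> (7.3,0) [heading=0, draw]
RT 90: heading 0 -> 270
FD 14.7: (7.3,0) -> (7.3,-14.7) [heading=270, draw]
FD 10.8: (7.3,-14.7) -> (7.3,-25.5) [heading=270, draw]
RT 180: heading 270 -> 90
PD: pen down
RT 90: heading 90 -> 0
LT 90: heading 0 -> 90
FD 5.4: (7.3,-25.5) -> (7.3,-20.1) [heading=90, draw]
FD 3.9: (7.3,-20.1) -> (7.3,-16.2) [heading=90, draw]
FD 4.8: (7.3,-16.2) -> (7.3,-11.4) [heading=90, draw]
FD 10.8: (7.3,-11.4) -> (7.3,-0.6) [heading=90, draw]
BK 12: (7.3,-0.6) -> (7.3,-12.6) [heading=90, draw]
BK 8.3: (7.3,-12.6) -> (7.3,-20.9) [heading=90, draw]
Final: pos=(7.3,-20.9), heading=90, 9 segment(s) drawn

Start position: (0, 0)
Final position: (7.3, -20.9)
Distance = 22.138; >= 1e-6 -> NOT closed

Answer: no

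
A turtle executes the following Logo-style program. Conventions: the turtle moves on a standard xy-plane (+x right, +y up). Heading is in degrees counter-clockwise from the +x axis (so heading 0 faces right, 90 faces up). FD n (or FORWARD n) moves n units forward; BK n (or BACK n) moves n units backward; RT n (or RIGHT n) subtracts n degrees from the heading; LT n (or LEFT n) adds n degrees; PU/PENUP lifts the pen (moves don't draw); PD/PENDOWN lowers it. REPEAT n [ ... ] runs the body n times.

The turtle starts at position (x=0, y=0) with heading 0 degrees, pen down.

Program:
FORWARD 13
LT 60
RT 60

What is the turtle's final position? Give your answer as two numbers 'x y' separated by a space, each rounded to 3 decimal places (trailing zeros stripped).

Executing turtle program step by step:
Start: pos=(0,0), heading=0, pen down
FD 13: (0,0) -> (13,0) [heading=0, draw]
LT 60: heading 0 -> 60
RT 60: heading 60 -> 0
Final: pos=(13,0), heading=0, 1 segment(s) drawn

Answer: 13 0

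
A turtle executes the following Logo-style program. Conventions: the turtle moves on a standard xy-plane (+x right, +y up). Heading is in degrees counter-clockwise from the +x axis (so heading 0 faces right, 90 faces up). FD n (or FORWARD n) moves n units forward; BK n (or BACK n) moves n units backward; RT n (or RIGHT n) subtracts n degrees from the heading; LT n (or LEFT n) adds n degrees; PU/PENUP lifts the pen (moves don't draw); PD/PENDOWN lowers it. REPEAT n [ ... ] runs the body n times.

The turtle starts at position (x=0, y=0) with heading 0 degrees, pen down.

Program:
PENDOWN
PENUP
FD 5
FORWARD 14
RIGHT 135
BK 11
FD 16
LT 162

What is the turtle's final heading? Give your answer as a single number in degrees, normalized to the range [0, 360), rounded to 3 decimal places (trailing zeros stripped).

Executing turtle program step by step:
Start: pos=(0,0), heading=0, pen down
PD: pen down
PU: pen up
FD 5: (0,0) -> (5,0) [heading=0, move]
FD 14: (5,0) -> (19,0) [heading=0, move]
RT 135: heading 0 -> 225
BK 11: (19,0) -> (26.778,7.778) [heading=225, move]
FD 16: (26.778,7.778) -> (15.464,-3.536) [heading=225, move]
LT 162: heading 225 -> 27
Final: pos=(15.464,-3.536), heading=27, 0 segment(s) drawn

Answer: 27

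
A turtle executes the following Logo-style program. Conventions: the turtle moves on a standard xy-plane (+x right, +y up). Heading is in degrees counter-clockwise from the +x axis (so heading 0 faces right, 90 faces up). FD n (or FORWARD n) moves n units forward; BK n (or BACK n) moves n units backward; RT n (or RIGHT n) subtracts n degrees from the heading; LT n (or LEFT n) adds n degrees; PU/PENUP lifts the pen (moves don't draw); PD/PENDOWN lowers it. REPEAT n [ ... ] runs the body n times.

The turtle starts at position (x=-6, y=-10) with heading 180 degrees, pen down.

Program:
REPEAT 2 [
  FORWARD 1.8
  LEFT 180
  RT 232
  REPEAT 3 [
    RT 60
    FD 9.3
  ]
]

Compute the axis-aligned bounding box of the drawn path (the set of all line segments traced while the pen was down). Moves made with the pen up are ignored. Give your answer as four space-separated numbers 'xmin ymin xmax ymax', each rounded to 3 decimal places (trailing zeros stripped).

Executing turtle program step by step:
Start: pos=(-6,-10), heading=180, pen down
REPEAT 2 [
  -- iteration 1/2 --
  FD 1.8: (-6,-10) -> (-7.8,-10) [heading=180, draw]
  LT 180: heading 180 -> 0
  RT 232: heading 0 -> 128
  REPEAT 3 [
    -- iteration 1/3 --
    RT 60: heading 128 -> 68
    FD 9.3: (-7.8,-10) -> (-4.316,-1.377) [heading=68, draw]
    -- iteration 2/3 --
    RT 60: heading 68 -> 8
    FD 9.3: (-4.316,-1.377) -> (4.893,-0.083) [heading=8, draw]
    -- iteration 3/3 --
    RT 60: heading 8 -> 308
    FD 9.3: (4.893,-0.083) -> (10.619,-7.411) [heading=308, draw]
  ]
  -- iteration 2/2 --
  FD 1.8: (10.619,-7.411) -> (11.727,-8.83) [heading=308, draw]
  LT 180: heading 308 -> 128
  RT 232: heading 128 -> 256
  REPEAT 3 [
    -- iteration 1/3 --
    RT 60: heading 256 -> 196
    FD 9.3: (11.727,-8.83) -> (2.787,-11.393) [heading=196, draw]
    -- iteration 2/3 --
    RT 60: heading 196 -> 136
    FD 9.3: (2.787,-11.393) -> (-3.902,-4.933) [heading=136, draw]
    -- iteration 3/3 --
    RT 60: heading 136 -> 76
    FD 9.3: (-3.902,-4.933) -> (-1.653,4.091) [heading=76, draw]
  ]
]
Final: pos=(-1.653,4.091), heading=76, 8 segment(s) drawn

Segment endpoints: x in {-7.8, -6, -4.316, -3.902, -1.653, 2.787, 4.893, 10.619, 11.727}, y in {-11.393, -10, -8.83, -7.411, -4.933, -1.377, -0.083, 4.091}
xmin=-7.8, ymin=-11.393, xmax=11.727, ymax=4.091

Answer: -7.8 -11.393 11.727 4.091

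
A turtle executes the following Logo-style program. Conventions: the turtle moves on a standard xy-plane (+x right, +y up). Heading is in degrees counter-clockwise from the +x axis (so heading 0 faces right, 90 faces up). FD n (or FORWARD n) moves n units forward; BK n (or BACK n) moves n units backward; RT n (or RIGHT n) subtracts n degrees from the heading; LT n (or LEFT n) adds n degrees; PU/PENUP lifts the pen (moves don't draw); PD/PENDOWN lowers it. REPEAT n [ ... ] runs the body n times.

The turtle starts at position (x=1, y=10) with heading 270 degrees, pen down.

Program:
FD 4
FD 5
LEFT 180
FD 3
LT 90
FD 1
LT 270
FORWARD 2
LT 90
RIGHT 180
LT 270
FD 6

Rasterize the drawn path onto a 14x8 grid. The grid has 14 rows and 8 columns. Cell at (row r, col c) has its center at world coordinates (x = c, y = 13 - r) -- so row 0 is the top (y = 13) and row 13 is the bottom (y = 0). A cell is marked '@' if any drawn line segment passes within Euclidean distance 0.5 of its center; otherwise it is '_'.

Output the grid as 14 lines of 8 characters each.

Answer: ________
________
________
_@______
_@______
_@______
_@______
@@______
@@______
@@______
@@______
@@______
@@______
@_______

Derivation:
Segment 0: (1,10) -> (1,6)
Segment 1: (1,6) -> (1,1)
Segment 2: (1,1) -> (1,4)
Segment 3: (1,4) -> (-0,4)
Segment 4: (-0,4) -> (0,6)
Segment 5: (0,6) -> (0,0)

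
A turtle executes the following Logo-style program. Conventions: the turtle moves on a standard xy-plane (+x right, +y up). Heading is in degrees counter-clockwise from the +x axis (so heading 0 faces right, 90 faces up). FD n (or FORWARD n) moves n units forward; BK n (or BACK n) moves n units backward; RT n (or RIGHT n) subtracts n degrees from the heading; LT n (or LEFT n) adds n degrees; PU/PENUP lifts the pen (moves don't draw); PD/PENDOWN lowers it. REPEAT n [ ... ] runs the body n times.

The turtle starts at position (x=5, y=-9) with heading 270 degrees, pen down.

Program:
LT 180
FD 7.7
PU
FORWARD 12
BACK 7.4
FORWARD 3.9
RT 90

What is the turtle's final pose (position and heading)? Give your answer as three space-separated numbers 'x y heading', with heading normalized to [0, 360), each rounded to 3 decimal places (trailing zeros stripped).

Executing turtle program step by step:
Start: pos=(5,-9), heading=270, pen down
LT 180: heading 270 -> 90
FD 7.7: (5,-9) -> (5,-1.3) [heading=90, draw]
PU: pen up
FD 12: (5,-1.3) -> (5,10.7) [heading=90, move]
BK 7.4: (5,10.7) -> (5,3.3) [heading=90, move]
FD 3.9: (5,3.3) -> (5,7.2) [heading=90, move]
RT 90: heading 90 -> 0
Final: pos=(5,7.2), heading=0, 1 segment(s) drawn

Answer: 5 7.2 0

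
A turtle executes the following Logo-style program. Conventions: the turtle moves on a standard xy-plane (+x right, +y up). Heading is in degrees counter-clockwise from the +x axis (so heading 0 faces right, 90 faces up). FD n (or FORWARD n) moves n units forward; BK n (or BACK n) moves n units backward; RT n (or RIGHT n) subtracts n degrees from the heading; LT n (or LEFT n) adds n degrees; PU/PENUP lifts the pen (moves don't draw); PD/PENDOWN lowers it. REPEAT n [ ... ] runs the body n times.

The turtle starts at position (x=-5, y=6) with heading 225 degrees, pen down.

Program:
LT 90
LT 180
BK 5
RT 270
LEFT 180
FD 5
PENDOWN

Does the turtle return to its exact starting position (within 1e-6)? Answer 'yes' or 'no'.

Executing turtle program step by step:
Start: pos=(-5,6), heading=225, pen down
LT 90: heading 225 -> 315
LT 180: heading 315 -> 135
BK 5: (-5,6) -> (-1.464,2.464) [heading=135, draw]
RT 270: heading 135 -> 225
LT 180: heading 225 -> 45
FD 5: (-1.464,2.464) -> (2.071,6) [heading=45, draw]
PD: pen down
Final: pos=(2.071,6), heading=45, 2 segment(s) drawn

Start position: (-5, 6)
Final position: (2.071, 6)
Distance = 7.071; >= 1e-6 -> NOT closed

Answer: no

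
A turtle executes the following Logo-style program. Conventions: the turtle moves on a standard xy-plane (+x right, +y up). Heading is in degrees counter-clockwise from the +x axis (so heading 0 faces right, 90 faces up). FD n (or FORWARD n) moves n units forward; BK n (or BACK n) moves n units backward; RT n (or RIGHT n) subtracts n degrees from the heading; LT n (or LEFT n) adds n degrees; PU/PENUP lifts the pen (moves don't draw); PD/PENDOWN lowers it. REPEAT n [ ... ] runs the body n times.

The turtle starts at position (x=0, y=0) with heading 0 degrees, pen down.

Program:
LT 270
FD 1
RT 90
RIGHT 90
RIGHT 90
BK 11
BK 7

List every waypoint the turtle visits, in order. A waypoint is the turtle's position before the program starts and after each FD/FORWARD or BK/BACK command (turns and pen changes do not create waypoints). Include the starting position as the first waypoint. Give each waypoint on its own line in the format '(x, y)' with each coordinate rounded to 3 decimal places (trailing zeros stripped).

Answer: (0, 0)
(0, -1)
(-11, -1)
(-18, -1)

Derivation:
Executing turtle program step by step:
Start: pos=(0,0), heading=0, pen down
LT 270: heading 0 -> 270
FD 1: (0,0) -> (0,-1) [heading=270, draw]
RT 90: heading 270 -> 180
RT 90: heading 180 -> 90
RT 90: heading 90 -> 0
BK 11: (0,-1) -> (-11,-1) [heading=0, draw]
BK 7: (-11,-1) -> (-18,-1) [heading=0, draw]
Final: pos=(-18,-1), heading=0, 3 segment(s) drawn
Waypoints (4 total):
(0, 0)
(0, -1)
(-11, -1)
(-18, -1)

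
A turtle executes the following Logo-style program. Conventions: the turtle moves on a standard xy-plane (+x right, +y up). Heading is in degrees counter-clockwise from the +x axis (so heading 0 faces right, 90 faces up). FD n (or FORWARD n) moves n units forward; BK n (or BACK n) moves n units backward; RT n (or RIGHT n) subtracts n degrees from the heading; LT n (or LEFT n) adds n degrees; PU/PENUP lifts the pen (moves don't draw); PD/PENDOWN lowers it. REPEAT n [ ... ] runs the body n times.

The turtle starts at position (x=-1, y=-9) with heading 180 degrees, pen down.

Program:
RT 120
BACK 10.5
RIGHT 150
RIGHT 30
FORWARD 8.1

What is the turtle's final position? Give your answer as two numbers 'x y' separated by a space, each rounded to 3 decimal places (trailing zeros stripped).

Executing turtle program step by step:
Start: pos=(-1,-9), heading=180, pen down
RT 120: heading 180 -> 60
BK 10.5: (-1,-9) -> (-6.25,-18.093) [heading=60, draw]
RT 150: heading 60 -> 270
RT 30: heading 270 -> 240
FD 8.1: (-6.25,-18.093) -> (-10.3,-25.108) [heading=240, draw]
Final: pos=(-10.3,-25.108), heading=240, 2 segment(s) drawn

Answer: -10.3 -25.108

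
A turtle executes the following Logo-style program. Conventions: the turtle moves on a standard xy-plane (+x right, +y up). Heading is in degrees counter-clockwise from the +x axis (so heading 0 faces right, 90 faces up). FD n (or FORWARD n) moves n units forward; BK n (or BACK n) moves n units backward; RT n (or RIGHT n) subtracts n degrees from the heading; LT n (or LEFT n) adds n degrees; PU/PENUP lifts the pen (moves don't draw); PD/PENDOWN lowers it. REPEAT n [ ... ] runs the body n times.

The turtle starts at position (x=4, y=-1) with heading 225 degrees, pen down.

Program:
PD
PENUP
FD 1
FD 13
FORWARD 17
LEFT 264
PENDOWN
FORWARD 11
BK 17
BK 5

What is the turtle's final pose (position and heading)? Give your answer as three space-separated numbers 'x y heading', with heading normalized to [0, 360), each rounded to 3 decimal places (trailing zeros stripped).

Answer: -10.998 -31.469 129

Derivation:
Executing turtle program step by step:
Start: pos=(4,-1), heading=225, pen down
PD: pen down
PU: pen up
FD 1: (4,-1) -> (3.293,-1.707) [heading=225, move]
FD 13: (3.293,-1.707) -> (-5.899,-10.899) [heading=225, move]
FD 17: (-5.899,-10.899) -> (-17.92,-22.92) [heading=225, move]
LT 264: heading 225 -> 129
PD: pen down
FD 11: (-17.92,-22.92) -> (-24.843,-14.372) [heading=129, draw]
BK 17: (-24.843,-14.372) -> (-14.144,-27.583) [heading=129, draw]
BK 5: (-14.144,-27.583) -> (-10.998,-31.469) [heading=129, draw]
Final: pos=(-10.998,-31.469), heading=129, 3 segment(s) drawn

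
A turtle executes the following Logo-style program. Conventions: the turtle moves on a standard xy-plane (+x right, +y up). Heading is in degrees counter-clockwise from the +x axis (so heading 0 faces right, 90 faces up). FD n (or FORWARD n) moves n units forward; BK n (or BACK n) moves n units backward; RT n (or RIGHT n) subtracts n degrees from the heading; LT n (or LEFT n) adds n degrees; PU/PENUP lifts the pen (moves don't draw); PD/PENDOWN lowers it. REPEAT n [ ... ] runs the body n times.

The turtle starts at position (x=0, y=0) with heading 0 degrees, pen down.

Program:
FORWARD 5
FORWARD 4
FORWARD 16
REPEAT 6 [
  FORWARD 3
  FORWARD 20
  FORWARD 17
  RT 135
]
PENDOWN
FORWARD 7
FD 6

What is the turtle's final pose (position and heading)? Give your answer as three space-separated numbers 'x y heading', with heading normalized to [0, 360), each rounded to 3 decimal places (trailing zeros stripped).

Executing turtle program step by step:
Start: pos=(0,0), heading=0, pen down
FD 5: (0,0) -> (5,0) [heading=0, draw]
FD 4: (5,0) -> (9,0) [heading=0, draw]
FD 16: (9,0) -> (25,0) [heading=0, draw]
REPEAT 6 [
  -- iteration 1/6 --
  FD 3: (25,0) -> (28,0) [heading=0, draw]
  FD 20: (28,0) -> (48,0) [heading=0, draw]
  FD 17: (48,0) -> (65,0) [heading=0, draw]
  RT 135: heading 0 -> 225
  -- iteration 2/6 --
  FD 3: (65,0) -> (62.879,-2.121) [heading=225, draw]
  FD 20: (62.879,-2.121) -> (48.737,-16.263) [heading=225, draw]
  FD 17: (48.737,-16.263) -> (36.716,-28.284) [heading=225, draw]
  RT 135: heading 225 -> 90
  -- iteration 3/6 --
  FD 3: (36.716,-28.284) -> (36.716,-25.284) [heading=90, draw]
  FD 20: (36.716,-25.284) -> (36.716,-5.284) [heading=90, draw]
  FD 17: (36.716,-5.284) -> (36.716,11.716) [heading=90, draw]
  RT 135: heading 90 -> 315
  -- iteration 4/6 --
  FD 3: (36.716,11.716) -> (38.837,9.594) [heading=315, draw]
  FD 20: (38.837,9.594) -> (52.979,-4.548) [heading=315, draw]
  FD 17: (52.979,-4.548) -> (65,-16.569) [heading=315, draw]
  RT 135: heading 315 -> 180
  -- iteration 5/6 --
  FD 3: (65,-16.569) -> (62,-16.569) [heading=180, draw]
  FD 20: (62,-16.569) -> (42,-16.569) [heading=180, draw]
  FD 17: (42,-16.569) -> (25,-16.569) [heading=180, draw]
  RT 135: heading 180 -> 45
  -- iteration 6/6 --
  FD 3: (25,-16.569) -> (27.121,-14.447) [heading=45, draw]
  FD 20: (27.121,-14.447) -> (41.263,-0.305) [heading=45, draw]
  FD 17: (41.263,-0.305) -> (53.284,11.716) [heading=45, draw]
  RT 135: heading 45 -> 270
]
PD: pen down
FD 7: (53.284,11.716) -> (53.284,4.716) [heading=270, draw]
FD 6: (53.284,4.716) -> (53.284,-1.284) [heading=270, draw]
Final: pos=(53.284,-1.284), heading=270, 23 segment(s) drawn

Answer: 53.284 -1.284 270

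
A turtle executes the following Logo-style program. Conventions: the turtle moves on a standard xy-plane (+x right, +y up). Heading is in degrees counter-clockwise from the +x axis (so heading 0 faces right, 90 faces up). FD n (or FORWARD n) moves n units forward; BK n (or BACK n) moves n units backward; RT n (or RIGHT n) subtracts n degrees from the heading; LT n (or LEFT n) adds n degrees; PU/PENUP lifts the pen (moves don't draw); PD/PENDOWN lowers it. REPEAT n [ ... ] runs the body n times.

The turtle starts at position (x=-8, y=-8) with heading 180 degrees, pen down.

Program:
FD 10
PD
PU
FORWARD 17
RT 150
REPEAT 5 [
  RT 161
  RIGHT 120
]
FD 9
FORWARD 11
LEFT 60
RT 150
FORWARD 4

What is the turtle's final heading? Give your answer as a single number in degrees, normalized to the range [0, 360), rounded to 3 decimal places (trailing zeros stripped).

Answer: 335

Derivation:
Executing turtle program step by step:
Start: pos=(-8,-8), heading=180, pen down
FD 10: (-8,-8) -> (-18,-8) [heading=180, draw]
PD: pen down
PU: pen up
FD 17: (-18,-8) -> (-35,-8) [heading=180, move]
RT 150: heading 180 -> 30
REPEAT 5 [
  -- iteration 1/5 --
  RT 161: heading 30 -> 229
  RT 120: heading 229 -> 109
  -- iteration 2/5 --
  RT 161: heading 109 -> 308
  RT 120: heading 308 -> 188
  -- iteration 3/5 --
  RT 161: heading 188 -> 27
  RT 120: heading 27 -> 267
  -- iteration 4/5 --
  RT 161: heading 267 -> 106
  RT 120: heading 106 -> 346
  -- iteration 5/5 --
  RT 161: heading 346 -> 185
  RT 120: heading 185 -> 65
]
FD 9: (-35,-8) -> (-31.196,0.157) [heading=65, move]
FD 11: (-31.196,0.157) -> (-26.548,10.126) [heading=65, move]
LT 60: heading 65 -> 125
RT 150: heading 125 -> 335
FD 4: (-26.548,10.126) -> (-22.922,8.436) [heading=335, move]
Final: pos=(-22.922,8.436), heading=335, 1 segment(s) drawn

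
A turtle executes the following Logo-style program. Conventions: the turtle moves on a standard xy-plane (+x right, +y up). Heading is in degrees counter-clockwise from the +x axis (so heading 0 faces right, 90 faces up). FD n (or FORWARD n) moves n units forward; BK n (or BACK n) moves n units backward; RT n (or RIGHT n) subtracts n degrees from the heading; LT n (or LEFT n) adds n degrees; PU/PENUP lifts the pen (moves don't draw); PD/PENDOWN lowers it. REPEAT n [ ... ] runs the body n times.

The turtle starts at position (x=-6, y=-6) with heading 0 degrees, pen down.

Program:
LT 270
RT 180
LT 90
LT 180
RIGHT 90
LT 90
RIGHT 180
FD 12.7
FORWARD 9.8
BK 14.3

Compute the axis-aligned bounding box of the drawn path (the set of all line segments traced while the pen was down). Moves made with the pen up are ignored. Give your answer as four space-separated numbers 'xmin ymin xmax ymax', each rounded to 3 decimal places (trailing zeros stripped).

Executing turtle program step by step:
Start: pos=(-6,-6), heading=0, pen down
LT 270: heading 0 -> 270
RT 180: heading 270 -> 90
LT 90: heading 90 -> 180
LT 180: heading 180 -> 0
RT 90: heading 0 -> 270
LT 90: heading 270 -> 0
RT 180: heading 0 -> 180
FD 12.7: (-6,-6) -> (-18.7,-6) [heading=180, draw]
FD 9.8: (-18.7,-6) -> (-28.5,-6) [heading=180, draw]
BK 14.3: (-28.5,-6) -> (-14.2,-6) [heading=180, draw]
Final: pos=(-14.2,-6), heading=180, 3 segment(s) drawn

Segment endpoints: x in {-28.5, -18.7, -14.2, -6}, y in {-6, -6, -6, -6}
xmin=-28.5, ymin=-6, xmax=-6, ymax=-6

Answer: -28.5 -6 -6 -6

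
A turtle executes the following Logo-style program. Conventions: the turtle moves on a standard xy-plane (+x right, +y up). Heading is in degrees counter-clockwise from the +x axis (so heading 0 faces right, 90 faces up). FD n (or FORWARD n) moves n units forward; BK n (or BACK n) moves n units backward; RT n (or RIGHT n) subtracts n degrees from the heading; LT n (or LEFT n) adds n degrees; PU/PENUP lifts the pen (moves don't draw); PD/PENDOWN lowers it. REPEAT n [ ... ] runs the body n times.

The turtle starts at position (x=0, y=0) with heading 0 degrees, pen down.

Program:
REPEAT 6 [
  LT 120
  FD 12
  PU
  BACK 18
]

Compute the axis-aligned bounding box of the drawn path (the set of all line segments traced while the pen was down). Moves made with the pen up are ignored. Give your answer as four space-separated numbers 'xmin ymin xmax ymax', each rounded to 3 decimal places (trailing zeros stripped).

Executing turtle program step by step:
Start: pos=(0,0), heading=0, pen down
REPEAT 6 [
  -- iteration 1/6 --
  LT 120: heading 0 -> 120
  FD 12: (0,0) -> (-6,10.392) [heading=120, draw]
  PU: pen up
  BK 18: (-6,10.392) -> (3,-5.196) [heading=120, move]
  -- iteration 2/6 --
  LT 120: heading 120 -> 240
  FD 12: (3,-5.196) -> (-3,-15.588) [heading=240, move]
  PU: pen up
  BK 18: (-3,-15.588) -> (6,0) [heading=240, move]
  -- iteration 3/6 --
  LT 120: heading 240 -> 0
  FD 12: (6,0) -> (18,0) [heading=0, move]
  PU: pen up
  BK 18: (18,0) -> (0,0) [heading=0, move]
  -- iteration 4/6 --
  LT 120: heading 0 -> 120
  FD 12: (0,0) -> (-6,10.392) [heading=120, move]
  PU: pen up
  BK 18: (-6,10.392) -> (3,-5.196) [heading=120, move]
  -- iteration 5/6 --
  LT 120: heading 120 -> 240
  FD 12: (3,-5.196) -> (-3,-15.588) [heading=240, move]
  PU: pen up
  BK 18: (-3,-15.588) -> (6,0) [heading=240, move]
  -- iteration 6/6 --
  LT 120: heading 240 -> 0
  FD 12: (6,0) -> (18,0) [heading=0, move]
  PU: pen up
  BK 18: (18,0) -> (0,0) [heading=0, move]
]
Final: pos=(0,0), heading=0, 1 segment(s) drawn

Segment endpoints: x in {-6, 0}, y in {0, 10.392}
xmin=-6, ymin=0, xmax=0, ymax=10.392

Answer: -6 0 0 10.392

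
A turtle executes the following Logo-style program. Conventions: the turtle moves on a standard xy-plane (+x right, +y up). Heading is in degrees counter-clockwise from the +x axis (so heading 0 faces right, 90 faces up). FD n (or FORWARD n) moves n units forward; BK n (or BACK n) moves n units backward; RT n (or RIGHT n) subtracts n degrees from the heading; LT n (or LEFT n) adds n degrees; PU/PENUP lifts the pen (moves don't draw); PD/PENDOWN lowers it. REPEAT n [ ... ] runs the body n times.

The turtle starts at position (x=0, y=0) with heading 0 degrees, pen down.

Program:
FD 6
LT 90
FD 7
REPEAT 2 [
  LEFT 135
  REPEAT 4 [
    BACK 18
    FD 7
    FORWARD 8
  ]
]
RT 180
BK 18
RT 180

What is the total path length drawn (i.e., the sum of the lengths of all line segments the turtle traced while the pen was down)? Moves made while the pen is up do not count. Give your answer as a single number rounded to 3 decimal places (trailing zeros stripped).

Answer: 295

Derivation:
Executing turtle program step by step:
Start: pos=(0,0), heading=0, pen down
FD 6: (0,0) -> (6,0) [heading=0, draw]
LT 90: heading 0 -> 90
FD 7: (6,0) -> (6,7) [heading=90, draw]
REPEAT 2 [
  -- iteration 1/2 --
  LT 135: heading 90 -> 225
  REPEAT 4 [
    -- iteration 1/4 --
    BK 18: (6,7) -> (18.728,19.728) [heading=225, draw]
    FD 7: (18.728,19.728) -> (13.778,14.778) [heading=225, draw]
    FD 8: (13.778,14.778) -> (8.121,9.121) [heading=225, draw]
    -- iteration 2/4 --
    BK 18: (8.121,9.121) -> (20.849,21.849) [heading=225, draw]
    FD 7: (20.849,21.849) -> (15.899,16.899) [heading=225, draw]
    FD 8: (15.899,16.899) -> (10.243,11.243) [heading=225, draw]
    -- iteration 3/4 --
    BK 18: (10.243,11.243) -> (22.971,23.971) [heading=225, draw]
    FD 7: (22.971,23.971) -> (18.021,19.021) [heading=225, draw]
    FD 8: (18.021,19.021) -> (12.364,13.364) [heading=225, draw]
    -- iteration 4/4 --
    BK 18: (12.364,13.364) -> (25.092,26.092) [heading=225, draw]
    FD 7: (25.092,26.092) -> (20.142,21.142) [heading=225, draw]
    FD 8: (20.142,21.142) -> (14.485,15.485) [heading=225, draw]
  ]
  -- iteration 2/2 --
  LT 135: heading 225 -> 0
  REPEAT 4 [
    -- iteration 1/4 --
    BK 18: (14.485,15.485) -> (-3.515,15.485) [heading=0, draw]
    FD 7: (-3.515,15.485) -> (3.485,15.485) [heading=0, draw]
    FD 8: (3.485,15.485) -> (11.485,15.485) [heading=0, draw]
    -- iteration 2/4 --
    BK 18: (11.485,15.485) -> (-6.515,15.485) [heading=0, draw]
    FD 7: (-6.515,15.485) -> (0.485,15.485) [heading=0, draw]
    FD 8: (0.485,15.485) -> (8.485,15.485) [heading=0, draw]
    -- iteration 3/4 --
    BK 18: (8.485,15.485) -> (-9.515,15.485) [heading=0, draw]
    FD 7: (-9.515,15.485) -> (-2.515,15.485) [heading=0, draw]
    FD 8: (-2.515,15.485) -> (5.485,15.485) [heading=0, draw]
    -- iteration 4/4 --
    BK 18: (5.485,15.485) -> (-12.515,15.485) [heading=0, draw]
    FD 7: (-12.515,15.485) -> (-5.515,15.485) [heading=0, draw]
    FD 8: (-5.515,15.485) -> (2.485,15.485) [heading=0, draw]
  ]
]
RT 180: heading 0 -> 180
BK 18: (2.485,15.485) -> (20.485,15.485) [heading=180, draw]
RT 180: heading 180 -> 0
Final: pos=(20.485,15.485), heading=0, 27 segment(s) drawn

Segment lengths:
  seg 1: (0,0) -> (6,0), length = 6
  seg 2: (6,0) -> (6,7), length = 7
  seg 3: (6,7) -> (18.728,19.728), length = 18
  seg 4: (18.728,19.728) -> (13.778,14.778), length = 7
  seg 5: (13.778,14.778) -> (8.121,9.121), length = 8
  seg 6: (8.121,9.121) -> (20.849,21.849), length = 18
  seg 7: (20.849,21.849) -> (15.899,16.899), length = 7
  seg 8: (15.899,16.899) -> (10.243,11.243), length = 8
  seg 9: (10.243,11.243) -> (22.971,23.971), length = 18
  seg 10: (22.971,23.971) -> (18.021,19.021), length = 7
  seg 11: (18.021,19.021) -> (12.364,13.364), length = 8
  seg 12: (12.364,13.364) -> (25.092,26.092), length = 18
  seg 13: (25.092,26.092) -> (20.142,21.142), length = 7
  seg 14: (20.142,21.142) -> (14.485,15.485), length = 8
  seg 15: (14.485,15.485) -> (-3.515,15.485), length = 18
  seg 16: (-3.515,15.485) -> (3.485,15.485), length = 7
  seg 17: (3.485,15.485) -> (11.485,15.485), length = 8
  seg 18: (11.485,15.485) -> (-6.515,15.485), length = 18
  seg 19: (-6.515,15.485) -> (0.485,15.485), length = 7
  seg 20: (0.485,15.485) -> (8.485,15.485), length = 8
  seg 21: (8.485,15.485) -> (-9.515,15.485), length = 18
  seg 22: (-9.515,15.485) -> (-2.515,15.485), length = 7
  seg 23: (-2.515,15.485) -> (5.485,15.485), length = 8
  seg 24: (5.485,15.485) -> (-12.515,15.485), length = 18
  seg 25: (-12.515,15.485) -> (-5.515,15.485), length = 7
  seg 26: (-5.515,15.485) -> (2.485,15.485), length = 8
  seg 27: (2.485,15.485) -> (20.485,15.485), length = 18
Total = 295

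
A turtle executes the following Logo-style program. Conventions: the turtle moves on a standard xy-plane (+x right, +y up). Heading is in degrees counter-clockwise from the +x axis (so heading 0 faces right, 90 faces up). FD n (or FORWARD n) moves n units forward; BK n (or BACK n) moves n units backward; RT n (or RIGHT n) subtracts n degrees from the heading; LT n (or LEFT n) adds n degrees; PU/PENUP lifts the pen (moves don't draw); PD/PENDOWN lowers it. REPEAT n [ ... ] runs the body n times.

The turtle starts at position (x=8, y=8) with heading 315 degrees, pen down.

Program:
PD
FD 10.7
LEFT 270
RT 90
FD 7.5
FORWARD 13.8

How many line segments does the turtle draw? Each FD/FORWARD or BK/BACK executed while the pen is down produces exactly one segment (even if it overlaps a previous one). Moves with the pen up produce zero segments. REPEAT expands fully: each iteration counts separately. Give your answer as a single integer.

Answer: 3

Derivation:
Executing turtle program step by step:
Start: pos=(8,8), heading=315, pen down
PD: pen down
FD 10.7: (8,8) -> (15.566,0.434) [heading=315, draw]
LT 270: heading 315 -> 225
RT 90: heading 225 -> 135
FD 7.5: (15.566,0.434) -> (10.263,5.737) [heading=135, draw]
FD 13.8: (10.263,5.737) -> (0.505,15.495) [heading=135, draw]
Final: pos=(0.505,15.495), heading=135, 3 segment(s) drawn
Segments drawn: 3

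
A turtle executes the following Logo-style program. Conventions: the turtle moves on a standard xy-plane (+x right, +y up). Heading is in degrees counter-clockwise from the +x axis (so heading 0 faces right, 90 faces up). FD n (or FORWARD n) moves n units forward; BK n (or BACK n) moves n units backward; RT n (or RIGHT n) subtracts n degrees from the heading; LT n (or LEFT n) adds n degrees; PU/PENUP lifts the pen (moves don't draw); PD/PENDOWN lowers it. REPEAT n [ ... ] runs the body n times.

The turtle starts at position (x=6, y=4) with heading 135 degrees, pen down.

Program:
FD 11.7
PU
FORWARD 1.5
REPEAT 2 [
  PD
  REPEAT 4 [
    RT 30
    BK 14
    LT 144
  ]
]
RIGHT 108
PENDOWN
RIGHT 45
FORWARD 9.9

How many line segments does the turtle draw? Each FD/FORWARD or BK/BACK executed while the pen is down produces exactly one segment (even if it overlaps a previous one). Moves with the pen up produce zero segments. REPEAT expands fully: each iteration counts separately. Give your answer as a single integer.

Answer: 10

Derivation:
Executing turtle program step by step:
Start: pos=(6,4), heading=135, pen down
FD 11.7: (6,4) -> (-2.273,12.273) [heading=135, draw]
PU: pen up
FD 1.5: (-2.273,12.273) -> (-3.334,13.334) [heading=135, move]
REPEAT 2 [
  -- iteration 1/2 --
  PD: pen down
  REPEAT 4 [
    -- iteration 1/4 --
    RT 30: heading 135 -> 105
    BK 14: (-3.334,13.334) -> (0.29,-0.189) [heading=105, draw]
    LT 144: heading 105 -> 249
    -- iteration 2/4 --
    RT 30: heading 249 -> 219
    BK 14: (0.29,-0.189) -> (11.17,8.621) [heading=219, draw]
    LT 144: heading 219 -> 3
    -- iteration 3/4 --
    RT 30: heading 3 -> 333
    BK 14: (11.17,8.621) -> (-1.304,14.977) [heading=333, draw]
    LT 144: heading 333 -> 117
    -- iteration 4/4 --
    RT 30: heading 117 -> 87
    BK 14: (-1.304,14.977) -> (-2.037,0.996) [heading=87, draw]
    LT 144: heading 87 -> 231
  ]
  -- iteration 2/2 --
  PD: pen down
  REPEAT 4 [
    -- iteration 1/4 --
    RT 30: heading 231 -> 201
    BK 14: (-2.037,0.996) -> (11.033,6.014) [heading=201, draw]
    LT 144: heading 201 -> 345
    -- iteration 2/4 --
    RT 30: heading 345 -> 315
    BK 14: (11.033,6.014) -> (1.134,15.913) [heading=315, draw]
    LT 144: heading 315 -> 99
    -- iteration 3/4 --
    RT 30: heading 99 -> 69
    BK 14: (1.134,15.913) -> (-3.884,2.843) [heading=69, draw]
    LT 144: heading 69 -> 213
    -- iteration 4/4 --
    RT 30: heading 213 -> 183
    BK 14: (-3.884,2.843) -> (10.097,3.576) [heading=183, draw]
    LT 144: heading 183 -> 327
  ]
]
RT 108: heading 327 -> 219
PD: pen down
RT 45: heading 219 -> 174
FD 9.9: (10.097,3.576) -> (0.251,4.61) [heading=174, draw]
Final: pos=(0.251,4.61), heading=174, 10 segment(s) drawn
Segments drawn: 10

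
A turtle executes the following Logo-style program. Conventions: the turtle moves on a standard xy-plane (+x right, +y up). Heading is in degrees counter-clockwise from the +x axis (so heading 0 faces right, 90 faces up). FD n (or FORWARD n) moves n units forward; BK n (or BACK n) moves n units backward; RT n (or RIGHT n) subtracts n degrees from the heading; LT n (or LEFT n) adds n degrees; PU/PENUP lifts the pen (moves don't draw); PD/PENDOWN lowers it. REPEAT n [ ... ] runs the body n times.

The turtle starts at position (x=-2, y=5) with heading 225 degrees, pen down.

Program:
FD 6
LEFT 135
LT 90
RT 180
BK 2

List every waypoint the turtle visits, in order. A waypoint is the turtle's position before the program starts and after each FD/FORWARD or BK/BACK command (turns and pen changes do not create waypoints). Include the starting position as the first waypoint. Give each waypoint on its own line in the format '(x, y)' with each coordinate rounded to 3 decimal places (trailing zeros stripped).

Executing turtle program step by step:
Start: pos=(-2,5), heading=225, pen down
FD 6: (-2,5) -> (-6.243,0.757) [heading=225, draw]
LT 135: heading 225 -> 0
LT 90: heading 0 -> 90
RT 180: heading 90 -> 270
BK 2: (-6.243,0.757) -> (-6.243,2.757) [heading=270, draw]
Final: pos=(-6.243,2.757), heading=270, 2 segment(s) drawn
Waypoints (3 total):
(-2, 5)
(-6.243, 0.757)
(-6.243, 2.757)

Answer: (-2, 5)
(-6.243, 0.757)
(-6.243, 2.757)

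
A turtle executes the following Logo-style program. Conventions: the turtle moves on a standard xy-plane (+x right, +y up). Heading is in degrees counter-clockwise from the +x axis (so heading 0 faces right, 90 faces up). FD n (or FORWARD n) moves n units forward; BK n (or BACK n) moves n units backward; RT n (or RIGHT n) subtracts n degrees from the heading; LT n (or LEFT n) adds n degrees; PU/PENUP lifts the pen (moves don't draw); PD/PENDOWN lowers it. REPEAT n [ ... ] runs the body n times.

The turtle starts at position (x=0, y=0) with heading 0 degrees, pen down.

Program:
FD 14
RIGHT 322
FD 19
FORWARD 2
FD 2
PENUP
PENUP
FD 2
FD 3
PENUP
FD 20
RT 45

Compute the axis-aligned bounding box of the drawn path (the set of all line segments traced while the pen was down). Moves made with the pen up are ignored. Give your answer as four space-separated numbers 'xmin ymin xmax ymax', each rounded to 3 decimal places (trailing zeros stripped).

Executing turtle program step by step:
Start: pos=(0,0), heading=0, pen down
FD 14: (0,0) -> (14,0) [heading=0, draw]
RT 322: heading 0 -> 38
FD 19: (14,0) -> (28.972,11.698) [heading=38, draw]
FD 2: (28.972,11.698) -> (30.548,12.929) [heading=38, draw]
FD 2: (30.548,12.929) -> (32.124,14.16) [heading=38, draw]
PU: pen up
PU: pen up
FD 2: (32.124,14.16) -> (33.7,15.392) [heading=38, move]
FD 3: (33.7,15.392) -> (36.064,17.239) [heading=38, move]
PU: pen up
FD 20: (36.064,17.239) -> (51.825,29.552) [heading=38, move]
RT 45: heading 38 -> 353
Final: pos=(51.825,29.552), heading=353, 4 segment(s) drawn

Segment endpoints: x in {0, 14, 28.972, 30.548, 32.124}, y in {0, 11.698, 12.929, 14.16}
xmin=0, ymin=0, xmax=32.124, ymax=14.16

Answer: 0 0 32.124 14.16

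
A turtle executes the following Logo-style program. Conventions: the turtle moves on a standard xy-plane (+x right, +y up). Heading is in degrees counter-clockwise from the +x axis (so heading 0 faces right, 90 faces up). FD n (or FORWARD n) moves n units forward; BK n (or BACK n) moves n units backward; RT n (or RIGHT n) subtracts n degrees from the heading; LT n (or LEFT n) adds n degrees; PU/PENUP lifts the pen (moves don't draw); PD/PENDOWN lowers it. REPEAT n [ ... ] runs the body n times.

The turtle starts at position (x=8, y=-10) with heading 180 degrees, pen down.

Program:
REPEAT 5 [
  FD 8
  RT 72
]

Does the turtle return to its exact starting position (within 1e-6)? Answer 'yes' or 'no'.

Answer: yes

Derivation:
Executing turtle program step by step:
Start: pos=(8,-10), heading=180, pen down
REPEAT 5 [
  -- iteration 1/5 --
  FD 8: (8,-10) -> (0,-10) [heading=180, draw]
  RT 72: heading 180 -> 108
  -- iteration 2/5 --
  FD 8: (0,-10) -> (-2.472,-2.392) [heading=108, draw]
  RT 72: heading 108 -> 36
  -- iteration 3/5 --
  FD 8: (-2.472,-2.392) -> (4,2.311) [heading=36, draw]
  RT 72: heading 36 -> 324
  -- iteration 4/5 --
  FD 8: (4,2.311) -> (10.472,-2.392) [heading=324, draw]
  RT 72: heading 324 -> 252
  -- iteration 5/5 --
  FD 8: (10.472,-2.392) -> (8,-10) [heading=252, draw]
  RT 72: heading 252 -> 180
]
Final: pos=(8,-10), heading=180, 5 segment(s) drawn

Start position: (8, -10)
Final position: (8, -10)
Distance = 0; < 1e-6 -> CLOSED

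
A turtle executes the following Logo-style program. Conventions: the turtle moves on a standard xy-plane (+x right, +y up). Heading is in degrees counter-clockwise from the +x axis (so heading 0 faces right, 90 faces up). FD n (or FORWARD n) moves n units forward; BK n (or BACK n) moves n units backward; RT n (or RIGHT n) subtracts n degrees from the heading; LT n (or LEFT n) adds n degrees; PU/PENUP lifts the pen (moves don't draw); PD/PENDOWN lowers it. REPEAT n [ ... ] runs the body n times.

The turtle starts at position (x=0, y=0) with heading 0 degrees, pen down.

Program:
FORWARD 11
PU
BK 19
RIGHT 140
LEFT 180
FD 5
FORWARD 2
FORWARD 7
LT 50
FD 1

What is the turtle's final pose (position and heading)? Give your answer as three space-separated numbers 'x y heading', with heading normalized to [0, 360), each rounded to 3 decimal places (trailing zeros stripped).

Executing turtle program step by step:
Start: pos=(0,0), heading=0, pen down
FD 11: (0,0) -> (11,0) [heading=0, draw]
PU: pen up
BK 19: (11,0) -> (-8,0) [heading=0, move]
RT 140: heading 0 -> 220
LT 180: heading 220 -> 40
FD 5: (-8,0) -> (-4.17,3.214) [heading=40, move]
FD 2: (-4.17,3.214) -> (-2.638,4.5) [heading=40, move]
FD 7: (-2.638,4.5) -> (2.725,8.999) [heading=40, move]
LT 50: heading 40 -> 90
FD 1: (2.725,8.999) -> (2.725,9.999) [heading=90, move]
Final: pos=(2.725,9.999), heading=90, 1 segment(s) drawn

Answer: 2.725 9.999 90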